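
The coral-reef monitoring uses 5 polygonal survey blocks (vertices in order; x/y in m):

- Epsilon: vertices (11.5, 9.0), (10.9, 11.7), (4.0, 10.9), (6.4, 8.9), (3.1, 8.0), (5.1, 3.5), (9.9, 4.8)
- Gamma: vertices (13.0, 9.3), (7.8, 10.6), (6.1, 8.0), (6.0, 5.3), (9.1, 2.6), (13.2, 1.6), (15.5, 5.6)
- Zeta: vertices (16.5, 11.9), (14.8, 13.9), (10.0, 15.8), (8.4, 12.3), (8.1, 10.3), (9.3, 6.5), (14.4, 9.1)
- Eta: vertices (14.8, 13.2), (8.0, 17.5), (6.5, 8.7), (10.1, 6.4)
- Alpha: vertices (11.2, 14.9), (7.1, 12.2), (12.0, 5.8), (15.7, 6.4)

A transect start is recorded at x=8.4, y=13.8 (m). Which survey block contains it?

Cast a ray rightward from (8.4, 13.8). For each polygon, the edges (by vertex number in listed order) whose endpoints lie on opposite sides of y = 13.8, where each meets that height, and whether that is right or left of the point:
Epsilon: no edge straddles that height → 0 crossings.
Gamma: no edge straddles that height → 0 crossings.
Zeta: 1–2 at x≈14.88 (right), 3–4 at x≈9.09 (right) → 2 crossings.
Eta: 1–2 at x≈13.85 (right), 2–3 at x≈7.37 (left) → 1 crossing.
Alpha: 1–2 at x≈9.53 (right), 4–1 at x≈11.78 (right) → 2 crossings.
Only Eta has an odd count, so the point is inside Eta.

Eta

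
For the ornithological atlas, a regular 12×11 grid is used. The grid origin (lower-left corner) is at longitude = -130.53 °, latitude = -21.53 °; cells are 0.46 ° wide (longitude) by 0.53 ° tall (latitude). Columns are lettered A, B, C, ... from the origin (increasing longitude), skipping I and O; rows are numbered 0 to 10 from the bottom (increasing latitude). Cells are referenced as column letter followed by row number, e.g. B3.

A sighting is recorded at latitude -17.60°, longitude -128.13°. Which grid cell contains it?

Column index: ⌊(-128.13 − -130.53) / 0.46⌋ = ⌊5.217⌋ = 5 → column F
Row offset from origin: ⌊(-17.60 − -21.53) / 0.53⌋ = ⌊7.415⌋ = 7 → row 7

F7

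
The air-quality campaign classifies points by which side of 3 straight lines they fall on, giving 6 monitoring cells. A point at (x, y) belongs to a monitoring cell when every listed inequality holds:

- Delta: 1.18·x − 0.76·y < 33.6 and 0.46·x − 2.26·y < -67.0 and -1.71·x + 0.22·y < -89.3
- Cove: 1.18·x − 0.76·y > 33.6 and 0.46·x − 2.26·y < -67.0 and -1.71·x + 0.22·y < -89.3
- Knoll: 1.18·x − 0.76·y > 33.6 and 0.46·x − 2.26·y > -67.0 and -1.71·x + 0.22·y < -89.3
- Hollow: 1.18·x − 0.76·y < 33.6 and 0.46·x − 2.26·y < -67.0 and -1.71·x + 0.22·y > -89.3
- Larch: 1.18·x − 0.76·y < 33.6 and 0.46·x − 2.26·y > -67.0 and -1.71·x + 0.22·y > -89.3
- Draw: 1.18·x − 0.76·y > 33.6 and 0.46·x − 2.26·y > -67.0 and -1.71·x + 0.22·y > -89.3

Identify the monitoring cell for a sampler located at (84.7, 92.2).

Delta

1.18·84.7 − 0.76·92.2 = 29.874, which is < 33.6
0.46·84.7 − 2.26·92.2 = -169.410, which is < -67.0
-1.71·84.7 + 0.22·92.2 = -124.553, which is < -89.3
This sign pattern matches Delta.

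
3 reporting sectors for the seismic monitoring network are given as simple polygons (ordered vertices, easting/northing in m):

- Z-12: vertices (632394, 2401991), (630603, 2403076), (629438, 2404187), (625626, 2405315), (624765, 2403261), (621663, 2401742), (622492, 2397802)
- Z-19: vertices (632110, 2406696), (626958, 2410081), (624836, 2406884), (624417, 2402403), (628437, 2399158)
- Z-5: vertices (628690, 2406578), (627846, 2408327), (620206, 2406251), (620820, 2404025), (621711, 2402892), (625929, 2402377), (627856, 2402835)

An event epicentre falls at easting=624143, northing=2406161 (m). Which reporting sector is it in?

Cast a ray rightward from (624143, 2406161). For each polygon, the edges (by vertex number in listed order) whose endpoints lie on opposite sides of northing = 2406161, where each meets that height, and whether that is right or left of the point:
Z-12: no edge straddles that height → 0 crossings.
Z-19: 3–4 at easting≈624768.4 (right), 5–1 at easting≈631849.3 (right) → 2 crossings.
Z-5: 3–4 at easting≈620230.8 (left), 7–1 at easting≈628597.1 (right) → 1 crossing.
Only Z-5 has an odd count, so the point is inside Z-5.

Z-5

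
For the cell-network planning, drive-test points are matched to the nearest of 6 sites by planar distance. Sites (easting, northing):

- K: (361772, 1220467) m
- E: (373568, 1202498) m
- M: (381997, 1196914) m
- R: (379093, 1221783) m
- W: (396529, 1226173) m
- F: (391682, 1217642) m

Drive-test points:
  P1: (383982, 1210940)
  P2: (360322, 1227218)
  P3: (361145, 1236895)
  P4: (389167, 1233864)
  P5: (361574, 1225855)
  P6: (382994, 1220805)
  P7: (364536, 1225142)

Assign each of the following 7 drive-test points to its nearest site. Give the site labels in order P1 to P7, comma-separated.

F, K, K, W, K, R, K

P1 → F (d²=104206804.00)
P2 → K (d²=47678501.00)
P3 → K (d²=270272313.00)
P4 → W (d²=113350525.00)
P5 → K (d²=29069748.00)
P6 → R (d²=16174285.00)
P7 → K (d²=29495321.00)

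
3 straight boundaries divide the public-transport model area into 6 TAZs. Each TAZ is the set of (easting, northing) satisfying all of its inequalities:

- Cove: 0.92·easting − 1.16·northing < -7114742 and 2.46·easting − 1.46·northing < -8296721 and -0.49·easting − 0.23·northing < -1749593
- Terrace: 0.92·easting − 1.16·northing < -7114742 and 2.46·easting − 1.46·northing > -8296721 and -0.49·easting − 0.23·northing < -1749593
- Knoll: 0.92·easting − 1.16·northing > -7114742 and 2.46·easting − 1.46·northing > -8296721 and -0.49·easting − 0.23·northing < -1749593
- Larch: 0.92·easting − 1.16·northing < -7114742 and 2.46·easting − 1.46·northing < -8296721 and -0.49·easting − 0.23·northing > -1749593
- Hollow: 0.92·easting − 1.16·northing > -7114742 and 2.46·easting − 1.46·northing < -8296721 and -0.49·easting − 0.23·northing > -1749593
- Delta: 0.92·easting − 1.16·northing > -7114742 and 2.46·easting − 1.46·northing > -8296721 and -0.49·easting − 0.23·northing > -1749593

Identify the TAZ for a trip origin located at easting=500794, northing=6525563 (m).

Delta

0.92·500794 − 1.16·6525563 = -7108922.600, which is > -7114742
2.46·500794 − 1.46·6525563 = -8295368.740, which is > -8296721
-0.49·500794 − 0.23·6525563 = -1746268.550, which is > -1749593
This sign pattern matches Delta.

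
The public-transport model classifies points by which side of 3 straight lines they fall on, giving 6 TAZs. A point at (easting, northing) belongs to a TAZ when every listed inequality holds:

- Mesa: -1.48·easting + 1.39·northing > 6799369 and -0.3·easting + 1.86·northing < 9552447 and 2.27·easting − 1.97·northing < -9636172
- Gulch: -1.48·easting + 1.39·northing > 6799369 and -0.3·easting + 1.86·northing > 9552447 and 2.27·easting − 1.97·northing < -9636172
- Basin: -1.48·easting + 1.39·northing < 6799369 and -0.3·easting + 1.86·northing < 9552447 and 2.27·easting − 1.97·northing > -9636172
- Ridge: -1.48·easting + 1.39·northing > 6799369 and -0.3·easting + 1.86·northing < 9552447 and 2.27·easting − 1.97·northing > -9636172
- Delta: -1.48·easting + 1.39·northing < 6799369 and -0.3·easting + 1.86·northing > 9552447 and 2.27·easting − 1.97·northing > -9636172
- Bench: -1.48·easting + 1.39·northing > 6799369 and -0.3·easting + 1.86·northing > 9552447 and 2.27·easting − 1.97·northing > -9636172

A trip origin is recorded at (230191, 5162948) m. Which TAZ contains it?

-1.48·230191 + 1.39·5162948 = 6835815.040, which is > 6799369
-0.3·230191 + 1.86·5162948 = 9534025.980, which is < 9552447
2.27·230191 − 1.97·5162948 = -9648473.990, which is < -9636172
This sign pattern matches Mesa.

Mesa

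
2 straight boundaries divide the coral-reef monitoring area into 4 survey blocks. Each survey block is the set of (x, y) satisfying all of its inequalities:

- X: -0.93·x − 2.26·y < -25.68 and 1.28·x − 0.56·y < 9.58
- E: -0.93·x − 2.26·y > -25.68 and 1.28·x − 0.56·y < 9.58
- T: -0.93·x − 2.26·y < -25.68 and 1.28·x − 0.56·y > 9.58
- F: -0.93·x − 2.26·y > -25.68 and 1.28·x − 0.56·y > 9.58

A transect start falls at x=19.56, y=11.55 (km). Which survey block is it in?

T

-0.93·19.56 − 2.26·11.55 = -44.294, which is < -25.68
1.28·19.56 − 0.56·11.55 = 18.569, which is > 9.58
This sign pattern matches T.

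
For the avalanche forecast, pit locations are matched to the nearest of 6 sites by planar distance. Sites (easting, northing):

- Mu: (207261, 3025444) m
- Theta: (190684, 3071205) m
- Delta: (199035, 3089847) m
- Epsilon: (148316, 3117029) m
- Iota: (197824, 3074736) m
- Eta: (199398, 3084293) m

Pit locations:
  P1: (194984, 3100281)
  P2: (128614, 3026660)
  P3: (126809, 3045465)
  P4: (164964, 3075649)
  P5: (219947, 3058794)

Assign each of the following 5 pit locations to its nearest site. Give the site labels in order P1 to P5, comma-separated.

Delta, Theta, Theta, Theta, Iota

P1 → Delta (d²=125278957.00)
P2 → Theta (d²=5836941925.00)
P3 → Theta (d²=4742563225.00)
P4 → Theta (d²=681267536.00)
P5 → Iota (d²=743574493.00)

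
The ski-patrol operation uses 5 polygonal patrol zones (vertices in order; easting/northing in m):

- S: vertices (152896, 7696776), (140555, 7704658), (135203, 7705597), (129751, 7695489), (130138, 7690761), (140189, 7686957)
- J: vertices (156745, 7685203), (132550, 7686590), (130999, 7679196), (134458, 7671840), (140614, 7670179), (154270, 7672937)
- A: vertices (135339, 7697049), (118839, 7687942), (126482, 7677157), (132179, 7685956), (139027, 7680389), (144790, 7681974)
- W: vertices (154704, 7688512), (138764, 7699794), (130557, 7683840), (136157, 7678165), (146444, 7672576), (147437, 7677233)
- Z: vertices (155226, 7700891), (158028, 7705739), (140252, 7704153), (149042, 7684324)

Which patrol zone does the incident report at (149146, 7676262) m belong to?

J

Cast a ray rightward from (149146, 7676262). For each polygon, the edges (by vertex number in listed order) whose endpoints lie on opposite sides of northing = 7676262, where each meets that height, and whether that is right or left of the point:
S: no edge straddles that height → 0 crossings.
J: 3–4 at easting≈132378.7 (left), 6–1 at easting≈154940.9 (right) → 1 crossing.
A: no edge straddles that height → 0 crossings.
W: 4–5 at easting≈139659.6 (left), 5–6 at easting≈147230.0 (left) → 0 crossings.
Z: no edge straddles that height → 0 crossings.
Only J has an odd count, so the point is inside J.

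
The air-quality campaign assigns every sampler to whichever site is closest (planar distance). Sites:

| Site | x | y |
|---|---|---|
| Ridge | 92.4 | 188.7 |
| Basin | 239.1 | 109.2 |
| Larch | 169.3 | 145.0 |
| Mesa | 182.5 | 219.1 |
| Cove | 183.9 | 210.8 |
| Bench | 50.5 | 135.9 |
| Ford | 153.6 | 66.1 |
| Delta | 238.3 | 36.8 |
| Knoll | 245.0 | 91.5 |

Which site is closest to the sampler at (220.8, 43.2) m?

Delta

Squared distances to each site:
Ridge: 37656.810; Basin: 4690.890; Larch: 13015.490; Mesa: 32407.700; Cove: 29451.370; Bench: 37595.380; Ford: 5040.250; Delta: 347.210; Knoll: 2918.530.
Minimum at Delta.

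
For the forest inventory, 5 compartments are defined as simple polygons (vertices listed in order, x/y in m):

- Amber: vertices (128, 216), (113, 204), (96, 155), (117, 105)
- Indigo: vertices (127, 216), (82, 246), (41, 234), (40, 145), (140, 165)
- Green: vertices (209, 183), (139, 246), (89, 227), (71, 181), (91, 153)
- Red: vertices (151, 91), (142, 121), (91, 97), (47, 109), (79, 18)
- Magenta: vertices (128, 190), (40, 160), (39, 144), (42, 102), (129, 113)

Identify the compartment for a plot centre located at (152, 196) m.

Green

Cast a ray rightward from (152, 196). For each polygon, the edges (by vertex number in listed order) whose endpoints lie on opposite sides of y = 196, where each meets that height, and whether that is right or left of the point:
Amber: 2–3 at x≈110.2 (left), 4–1 at x≈126.0 (left) → 0 crossings.
Indigo: 3–4 at x≈40.6 (left), 5–1 at x≈132.1 (left) → 0 crossings.
Green: 1–2 at x≈194.6 (right), 3–4 at x≈76.9 (left) → 1 crossing.
Red: no edge straddles that height → 0 crossings.
Magenta: no edge straddles that height → 0 crossings.
Only Green has an odd count, so the point is inside Green.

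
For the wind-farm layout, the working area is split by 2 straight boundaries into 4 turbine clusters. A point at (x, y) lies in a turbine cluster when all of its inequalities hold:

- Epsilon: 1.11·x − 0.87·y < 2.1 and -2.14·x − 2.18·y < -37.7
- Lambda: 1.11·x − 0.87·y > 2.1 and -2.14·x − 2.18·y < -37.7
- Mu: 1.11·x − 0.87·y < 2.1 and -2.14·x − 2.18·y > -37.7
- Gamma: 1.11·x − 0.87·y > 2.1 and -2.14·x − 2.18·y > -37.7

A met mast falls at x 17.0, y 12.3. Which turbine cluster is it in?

1.11·17.0 − 0.87·12.3 = 8.169, which is > 2.1
-2.14·17.0 − 2.18·12.3 = -63.194, which is < -37.7
This sign pattern matches Lambda.

Lambda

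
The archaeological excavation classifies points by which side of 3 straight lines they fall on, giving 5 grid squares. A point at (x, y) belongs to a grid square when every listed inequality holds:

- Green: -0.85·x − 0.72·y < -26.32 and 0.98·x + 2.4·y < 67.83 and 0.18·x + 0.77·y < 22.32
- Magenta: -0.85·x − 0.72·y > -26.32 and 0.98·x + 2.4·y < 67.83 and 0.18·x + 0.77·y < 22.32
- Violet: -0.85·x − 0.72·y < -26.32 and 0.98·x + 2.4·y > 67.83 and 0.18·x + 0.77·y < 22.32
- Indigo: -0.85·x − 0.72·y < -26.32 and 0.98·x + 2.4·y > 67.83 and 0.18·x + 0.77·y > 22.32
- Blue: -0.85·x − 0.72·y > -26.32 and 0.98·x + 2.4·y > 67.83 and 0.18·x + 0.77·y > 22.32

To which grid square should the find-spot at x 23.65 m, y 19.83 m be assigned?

Violet

-0.85·23.65 − 0.72·19.83 = -34.380, which is < -26.32
0.98·23.65 + 2.4·19.83 = 70.769, which is > 67.83
0.18·23.65 + 0.77·19.83 = 19.526, which is < 22.32
This sign pattern matches Violet.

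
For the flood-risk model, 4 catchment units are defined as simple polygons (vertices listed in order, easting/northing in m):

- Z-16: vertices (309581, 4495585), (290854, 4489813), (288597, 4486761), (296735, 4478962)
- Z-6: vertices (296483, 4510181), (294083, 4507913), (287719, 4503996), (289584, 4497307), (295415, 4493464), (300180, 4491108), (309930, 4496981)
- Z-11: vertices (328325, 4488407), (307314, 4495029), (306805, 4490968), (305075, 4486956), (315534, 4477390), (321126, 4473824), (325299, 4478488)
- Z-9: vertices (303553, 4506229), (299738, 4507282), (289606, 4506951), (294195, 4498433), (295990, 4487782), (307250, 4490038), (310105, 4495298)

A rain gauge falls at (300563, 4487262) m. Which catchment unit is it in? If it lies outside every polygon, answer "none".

Cast a ray rightward from (300563, 4487262). For each polygon, the edges (by vertex number in listed order) whose endpoints lie on opposite sides of northing = 4487262, where each meets that height, and whether that is right or left of the point:
Z-16: 2–3 at easting≈288967.5 (left), 4–1 at easting≈303149.1 (right) → 1 crossing.
Z-6: no edge straddles that height → 0 crossings.
Z-11: 3–4 at easting≈305206.9 (right), 7–1 at easting≈327975.7 (right) → 2 crossings.
Z-9: no edge straddles that height → 0 crossings.
Only Z-16 has an odd count, so the point is inside Z-16.

Z-16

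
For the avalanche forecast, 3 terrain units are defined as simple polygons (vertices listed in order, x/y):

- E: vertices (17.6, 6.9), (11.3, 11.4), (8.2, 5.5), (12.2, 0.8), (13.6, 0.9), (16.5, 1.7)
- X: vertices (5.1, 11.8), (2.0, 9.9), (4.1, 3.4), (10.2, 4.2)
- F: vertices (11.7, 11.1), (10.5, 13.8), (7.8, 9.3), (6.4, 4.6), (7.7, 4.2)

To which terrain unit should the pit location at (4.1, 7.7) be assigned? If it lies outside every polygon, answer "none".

X

Cast a ray rightward from (4.1, 7.7). For each polygon, the edges (by vertex number in listed order) whose endpoints lie on opposite sides of y = 7.7, where each meets that height, and whether that is right or left of the point:
E: 1–2 at x≈16.48 (right), 2–3 at x≈9.36 (right) → 2 crossings.
X: 2–3 at x≈2.71 (left), 4–1 at x≈7.85 (right) → 1 crossing.
F: 3–4 at x≈7.32 (right), 5–1 at x≈9.73 (right) → 2 crossings.
Only X has an odd count, so the point is inside X.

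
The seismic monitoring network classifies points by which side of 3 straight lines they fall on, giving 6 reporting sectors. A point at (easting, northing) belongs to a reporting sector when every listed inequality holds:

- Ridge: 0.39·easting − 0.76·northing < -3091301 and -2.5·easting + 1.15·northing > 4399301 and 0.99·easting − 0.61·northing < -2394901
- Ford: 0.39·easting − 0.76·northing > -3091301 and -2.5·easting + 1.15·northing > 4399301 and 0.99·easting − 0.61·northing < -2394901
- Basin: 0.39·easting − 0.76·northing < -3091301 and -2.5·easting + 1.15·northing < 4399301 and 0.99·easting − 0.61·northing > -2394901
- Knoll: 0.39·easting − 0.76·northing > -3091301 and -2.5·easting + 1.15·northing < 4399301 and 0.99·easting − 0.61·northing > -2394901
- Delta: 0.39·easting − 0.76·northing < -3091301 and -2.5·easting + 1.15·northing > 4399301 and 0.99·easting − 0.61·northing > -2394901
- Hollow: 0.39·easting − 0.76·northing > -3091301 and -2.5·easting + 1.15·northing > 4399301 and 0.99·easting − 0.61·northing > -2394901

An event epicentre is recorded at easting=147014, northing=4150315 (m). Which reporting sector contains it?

0.39·147014 − 0.76·4150315 = -3096903.940, which is < -3091301
-2.5·147014 + 1.15·4150315 = 4405327.250, which is > 4399301
0.99·147014 − 0.61·4150315 = -2386148.290, which is > -2394901
This sign pattern matches Delta.

Delta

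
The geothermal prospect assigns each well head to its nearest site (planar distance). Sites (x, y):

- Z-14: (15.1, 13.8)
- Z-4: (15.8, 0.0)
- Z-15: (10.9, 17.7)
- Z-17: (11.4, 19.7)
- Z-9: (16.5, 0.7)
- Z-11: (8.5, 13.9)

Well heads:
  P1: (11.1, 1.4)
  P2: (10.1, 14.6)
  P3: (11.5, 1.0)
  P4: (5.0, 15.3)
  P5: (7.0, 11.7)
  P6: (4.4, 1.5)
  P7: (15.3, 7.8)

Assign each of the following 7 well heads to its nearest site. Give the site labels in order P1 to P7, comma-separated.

Z-4, Z-11, Z-4, Z-11, Z-11, Z-4, Z-14

P1 → Z-4 (d²=24.05)
P2 → Z-11 (d²=3.05)
P3 → Z-4 (d²=19.49)
P4 → Z-11 (d²=14.21)
P5 → Z-11 (d²=7.09)
P6 → Z-4 (d²=132.21)
P7 → Z-14 (d²=36.04)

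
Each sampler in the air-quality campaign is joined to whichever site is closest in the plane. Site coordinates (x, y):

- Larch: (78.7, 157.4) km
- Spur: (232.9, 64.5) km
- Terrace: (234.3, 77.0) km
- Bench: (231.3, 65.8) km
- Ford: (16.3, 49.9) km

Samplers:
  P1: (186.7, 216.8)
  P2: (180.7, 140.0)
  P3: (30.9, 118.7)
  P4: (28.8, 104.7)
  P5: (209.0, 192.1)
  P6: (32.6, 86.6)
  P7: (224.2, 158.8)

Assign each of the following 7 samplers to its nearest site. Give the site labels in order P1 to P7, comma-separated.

Larch, Terrace, Larch, Ford, Terrace, Ford, Terrace

P1 → Larch (d²=15192.36)
P2 → Terrace (d²=6841.96)
P3 → Larch (d²=3782.53)
P4 → Ford (d²=3159.29)
P5 → Terrace (d²=13888.10)
P6 → Ford (d²=1612.58)
P7 → Terrace (d²=6793.25)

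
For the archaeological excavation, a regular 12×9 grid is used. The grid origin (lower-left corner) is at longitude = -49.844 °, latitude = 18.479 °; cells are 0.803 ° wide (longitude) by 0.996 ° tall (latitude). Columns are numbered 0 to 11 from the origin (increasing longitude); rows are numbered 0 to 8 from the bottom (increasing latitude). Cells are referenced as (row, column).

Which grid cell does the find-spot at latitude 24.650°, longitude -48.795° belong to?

(6, 1)

Column index: ⌊(-48.795 − -49.844) / 0.803⌋ = ⌊1.306⌋ = 1
Row offset from origin: ⌊(24.650 − 18.479) / 0.996⌋ = ⌊6.196⌋ = 6 → row 6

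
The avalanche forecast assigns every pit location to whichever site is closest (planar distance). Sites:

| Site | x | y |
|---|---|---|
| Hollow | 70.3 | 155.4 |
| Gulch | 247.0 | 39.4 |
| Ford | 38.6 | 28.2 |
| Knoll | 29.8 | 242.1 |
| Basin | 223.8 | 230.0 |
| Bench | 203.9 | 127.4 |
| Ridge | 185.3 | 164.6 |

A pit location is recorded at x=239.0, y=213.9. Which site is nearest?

Squared distances to each site:
Hollow: 31881.940; Gulch: 30514.250; Ford: 74644.650; Knoll: 44559.880; Basin: 490.250; Bench: 8714.260; Ridge: 5314.180.
Minimum at Basin.

Basin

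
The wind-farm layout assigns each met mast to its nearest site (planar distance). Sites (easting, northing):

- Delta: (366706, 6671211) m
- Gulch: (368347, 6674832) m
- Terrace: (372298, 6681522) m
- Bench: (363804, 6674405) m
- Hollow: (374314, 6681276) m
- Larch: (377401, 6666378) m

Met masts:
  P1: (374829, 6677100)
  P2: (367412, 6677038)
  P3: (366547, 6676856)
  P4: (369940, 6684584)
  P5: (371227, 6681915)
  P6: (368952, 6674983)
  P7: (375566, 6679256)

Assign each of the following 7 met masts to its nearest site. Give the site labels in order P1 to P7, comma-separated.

Hollow, Gulch, Gulch, Terrace, Terrace, Gulch, Hollow

P1 → Hollow (d²=17704201.00)
P2 → Gulch (d²=5740661.00)
P3 → Gulch (d²=7336576.00)
P4 → Terrace (d²=14936008.00)
P5 → Terrace (d²=1301490.00)
P6 → Gulch (d²=388826.00)
P7 → Hollow (d²=5647904.00)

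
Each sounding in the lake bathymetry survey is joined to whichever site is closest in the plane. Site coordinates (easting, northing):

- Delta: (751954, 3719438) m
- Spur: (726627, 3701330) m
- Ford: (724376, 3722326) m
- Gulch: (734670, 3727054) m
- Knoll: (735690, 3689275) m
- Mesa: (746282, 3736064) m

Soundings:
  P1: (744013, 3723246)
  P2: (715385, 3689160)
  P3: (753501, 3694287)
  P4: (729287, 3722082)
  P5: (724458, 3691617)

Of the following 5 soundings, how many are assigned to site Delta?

P1 → Delta
P2 → Spur
P3 → Knoll
P4 → Ford
P5 → Spur
1 of the 5 goes to Delta.

1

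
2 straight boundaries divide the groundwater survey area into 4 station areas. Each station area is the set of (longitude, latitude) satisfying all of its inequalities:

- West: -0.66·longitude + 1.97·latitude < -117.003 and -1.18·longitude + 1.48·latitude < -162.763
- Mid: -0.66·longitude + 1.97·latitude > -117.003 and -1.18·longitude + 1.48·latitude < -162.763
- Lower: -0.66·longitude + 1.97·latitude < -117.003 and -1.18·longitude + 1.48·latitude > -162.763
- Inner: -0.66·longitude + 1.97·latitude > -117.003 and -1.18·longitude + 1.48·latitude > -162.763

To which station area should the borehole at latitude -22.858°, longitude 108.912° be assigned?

-0.66·108.912 + 1.97·-22.858 = -116.912, which is > -117.003
-1.18·108.912 + 1.48·-22.858 = -162.346, which is > -162.763
This sign pattern matches Inner.

Inner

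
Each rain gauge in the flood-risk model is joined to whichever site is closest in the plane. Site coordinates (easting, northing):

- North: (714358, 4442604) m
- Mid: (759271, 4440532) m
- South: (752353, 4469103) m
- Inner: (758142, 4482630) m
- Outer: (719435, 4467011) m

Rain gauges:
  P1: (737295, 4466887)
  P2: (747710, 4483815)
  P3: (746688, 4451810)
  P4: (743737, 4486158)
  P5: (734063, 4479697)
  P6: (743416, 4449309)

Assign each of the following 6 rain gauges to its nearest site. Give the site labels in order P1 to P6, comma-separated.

South, Inner, Mid, Inner, Outer, Mid

P1 → South (d²=231654020.00)
P2 → Inner (d²=110230849.00)
P3 → Mid (d²=285525173.00)
P4 → Inner (d²=219950809.00)
P5 → Outer (d²=374912980.00)
P6 → Mid (d²=328416754.00)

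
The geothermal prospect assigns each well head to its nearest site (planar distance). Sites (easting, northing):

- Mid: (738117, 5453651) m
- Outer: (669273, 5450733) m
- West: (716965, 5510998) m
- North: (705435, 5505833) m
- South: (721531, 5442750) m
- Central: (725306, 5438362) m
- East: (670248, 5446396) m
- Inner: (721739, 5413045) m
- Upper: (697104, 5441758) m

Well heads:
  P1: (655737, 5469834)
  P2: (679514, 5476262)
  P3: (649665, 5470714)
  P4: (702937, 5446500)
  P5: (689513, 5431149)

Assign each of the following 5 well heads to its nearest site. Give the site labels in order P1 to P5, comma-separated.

Outer, Outer, Outer, Upper, Upper

P1 → Outer (d²=548071497.00)
P2 → Outer (d²=756607922.00)
P3 → Outer (d²=783714025.00)
P4 → Upper (d²=56510453.00)
P5 → Upper (d²=170174162.00)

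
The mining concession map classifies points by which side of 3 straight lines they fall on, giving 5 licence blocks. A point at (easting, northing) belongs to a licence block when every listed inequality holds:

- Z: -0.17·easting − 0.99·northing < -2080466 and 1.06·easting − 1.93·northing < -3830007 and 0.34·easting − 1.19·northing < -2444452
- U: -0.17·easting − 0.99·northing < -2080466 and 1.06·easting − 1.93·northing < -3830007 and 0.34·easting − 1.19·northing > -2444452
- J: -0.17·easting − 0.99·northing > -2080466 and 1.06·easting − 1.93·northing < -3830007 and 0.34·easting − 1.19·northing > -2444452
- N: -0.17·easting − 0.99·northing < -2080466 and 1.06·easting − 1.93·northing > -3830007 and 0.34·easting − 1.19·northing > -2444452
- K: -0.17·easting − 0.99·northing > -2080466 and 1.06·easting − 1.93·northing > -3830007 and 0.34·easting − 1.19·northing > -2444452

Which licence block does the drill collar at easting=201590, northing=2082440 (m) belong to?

-0.17·201590 − 0.99·2082440 = -2095885.900, which is < -2080466
1.06·201590 − 1.93·2082440 = -3805423.800, which is > -3830007
0.34·201590 − 1.19·2082440 = -2409563.000, which is > -2444452
This sign pattern matches N.

N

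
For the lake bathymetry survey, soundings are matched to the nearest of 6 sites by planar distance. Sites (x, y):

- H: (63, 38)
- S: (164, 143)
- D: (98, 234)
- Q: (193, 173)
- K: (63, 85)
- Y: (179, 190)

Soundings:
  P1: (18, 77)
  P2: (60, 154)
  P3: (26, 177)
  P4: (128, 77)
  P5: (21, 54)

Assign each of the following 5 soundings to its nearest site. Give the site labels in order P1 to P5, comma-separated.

P1 → K (d²=2089.00)
P2 → K (d²=4770.00)
P3 → D (d²=8433.00)
P4 → K (d²=4289.00)
P5 → H (d²=2020.00)

K, K, D, K, H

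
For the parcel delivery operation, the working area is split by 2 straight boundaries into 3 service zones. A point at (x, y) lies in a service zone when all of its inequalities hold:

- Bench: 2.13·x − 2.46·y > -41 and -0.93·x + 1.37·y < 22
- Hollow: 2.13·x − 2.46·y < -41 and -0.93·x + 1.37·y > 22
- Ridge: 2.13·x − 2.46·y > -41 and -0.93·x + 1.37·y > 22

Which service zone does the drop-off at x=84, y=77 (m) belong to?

Ridge

2.13·84 − 2.46·77 = -10.500, which is > -41
-0.93·84 + 1.37·77 = 27.370, which is > 22
This sign pattern matches Ridge.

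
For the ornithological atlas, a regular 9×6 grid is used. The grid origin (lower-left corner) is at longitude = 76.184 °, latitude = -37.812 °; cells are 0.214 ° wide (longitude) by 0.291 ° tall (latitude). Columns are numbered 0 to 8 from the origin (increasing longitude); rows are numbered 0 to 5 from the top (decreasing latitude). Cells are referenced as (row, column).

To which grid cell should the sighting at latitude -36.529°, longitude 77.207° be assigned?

Column index: ⌊(77.207 − 76.184) / 0.214⌋ = ⌊4.780⌋ = 4
Row offset from origin: ⌊(-36.529 − -37.812) / 0.291⌋ = ⌊4.409⌋ = 4 → row 1 (counted from top)

(1, 4)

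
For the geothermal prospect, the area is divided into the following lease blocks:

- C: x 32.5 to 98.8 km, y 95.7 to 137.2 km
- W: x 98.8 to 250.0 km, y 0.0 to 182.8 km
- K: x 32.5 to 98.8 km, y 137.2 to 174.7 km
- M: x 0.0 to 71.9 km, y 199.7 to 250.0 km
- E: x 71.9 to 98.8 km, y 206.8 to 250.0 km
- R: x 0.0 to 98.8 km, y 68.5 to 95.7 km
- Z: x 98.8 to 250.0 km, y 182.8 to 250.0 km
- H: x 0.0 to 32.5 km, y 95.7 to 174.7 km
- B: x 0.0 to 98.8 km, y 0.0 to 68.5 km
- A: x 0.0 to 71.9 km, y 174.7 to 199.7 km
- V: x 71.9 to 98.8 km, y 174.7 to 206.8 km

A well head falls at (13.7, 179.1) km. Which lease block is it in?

A

The point has x = 13.7 and y = 179.1.
Only A satisfies 0.0 ≤ x ≤ 71.9 and 174.7 ≤ y ≤ 199.7.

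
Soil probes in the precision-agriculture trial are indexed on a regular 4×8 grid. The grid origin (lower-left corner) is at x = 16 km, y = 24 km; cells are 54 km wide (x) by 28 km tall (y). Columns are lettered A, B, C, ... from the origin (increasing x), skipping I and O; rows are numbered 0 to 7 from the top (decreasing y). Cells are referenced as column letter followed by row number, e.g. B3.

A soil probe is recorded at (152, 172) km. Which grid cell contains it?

C2

Column index: ⌊(152 − 16) / 54⌋ = ⌊2.519⌋ = 2 → column C
Row offset from origin: ⌊(172 − 24) / 28⌋ = ⌊5.286⌋ = 5 → row 2 (counted from top)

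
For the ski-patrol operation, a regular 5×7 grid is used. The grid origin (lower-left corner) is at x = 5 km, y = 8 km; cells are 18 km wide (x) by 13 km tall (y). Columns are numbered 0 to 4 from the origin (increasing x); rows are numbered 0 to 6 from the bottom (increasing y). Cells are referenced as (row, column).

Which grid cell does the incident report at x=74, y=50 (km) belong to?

Column index: ⌊(74 − 5) / 18⌋ = ⌊3.833⌋ = 3
Row offset from origin: ⌊(50 − 8) / 13⌋ = ⌊3.231⌋ = 3 → row 3

(3, 3)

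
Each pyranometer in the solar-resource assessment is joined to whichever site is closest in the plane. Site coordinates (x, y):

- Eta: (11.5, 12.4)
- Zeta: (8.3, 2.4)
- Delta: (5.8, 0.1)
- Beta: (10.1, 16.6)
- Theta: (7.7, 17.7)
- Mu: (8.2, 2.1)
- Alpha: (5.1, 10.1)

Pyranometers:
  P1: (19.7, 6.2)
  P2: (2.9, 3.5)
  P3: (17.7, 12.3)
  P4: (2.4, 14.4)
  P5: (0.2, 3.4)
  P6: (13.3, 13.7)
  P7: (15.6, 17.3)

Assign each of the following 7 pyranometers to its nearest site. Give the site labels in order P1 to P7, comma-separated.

P1 → Eta (d²=105.68)
P2 → Delta (d²=19.97)
P3 → Eta (d²=38.45)
P4 → Alpha (d²=25.78)
P5 → Delta (d²=42.25)
P6 → Eta (d²=4.93)
P7 → Beta (d²=30.74)

Eta, Delta, Eta, Alpha, Delta, Eta, Beta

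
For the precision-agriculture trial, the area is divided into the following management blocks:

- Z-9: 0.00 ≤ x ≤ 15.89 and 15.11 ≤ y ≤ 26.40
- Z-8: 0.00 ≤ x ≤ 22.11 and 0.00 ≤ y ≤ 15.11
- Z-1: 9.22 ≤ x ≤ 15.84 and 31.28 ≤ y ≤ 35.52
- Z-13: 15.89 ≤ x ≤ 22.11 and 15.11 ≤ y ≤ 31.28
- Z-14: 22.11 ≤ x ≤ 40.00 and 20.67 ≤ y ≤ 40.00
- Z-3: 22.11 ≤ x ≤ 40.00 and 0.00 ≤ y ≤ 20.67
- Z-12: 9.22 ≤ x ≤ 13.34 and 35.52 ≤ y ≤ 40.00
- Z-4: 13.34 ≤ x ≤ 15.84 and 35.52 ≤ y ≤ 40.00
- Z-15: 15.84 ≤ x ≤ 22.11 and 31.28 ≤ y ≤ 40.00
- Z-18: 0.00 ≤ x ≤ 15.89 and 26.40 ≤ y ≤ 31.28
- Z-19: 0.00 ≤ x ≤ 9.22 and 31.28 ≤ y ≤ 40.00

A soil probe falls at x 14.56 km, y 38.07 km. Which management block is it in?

The point has x = 14.56 and y = 38.07.
Only Z-4 satisfies 13.34 ≤ x ≤ 15.84 and 35.52 ≤ y ≤ 40.00.

Z-4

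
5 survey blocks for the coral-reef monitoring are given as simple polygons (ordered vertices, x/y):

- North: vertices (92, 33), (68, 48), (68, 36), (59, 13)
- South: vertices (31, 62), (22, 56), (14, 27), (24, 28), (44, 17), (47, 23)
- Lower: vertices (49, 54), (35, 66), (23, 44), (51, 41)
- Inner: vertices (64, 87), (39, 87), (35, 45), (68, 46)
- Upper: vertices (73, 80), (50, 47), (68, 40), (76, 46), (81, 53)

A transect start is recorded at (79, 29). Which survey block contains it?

Cast a ray rightward from (79, 29). For each polygon, the edges (by vertex number in listed order) whose endpoints lie on opposite sides of y = 29, where each meets that height, and whether that is right or left of the point:
North: 3–4 at x≈65.3 (left), 4–1 at x≈85.4 (right) → 1 crossing.
South: 2–3 at x≈14.6 (left), 6–1 at x≈44.5 (left) → 0 crossings.
Lower: no edge straddles that height → 0 crossings.
Inner: no edge straddles that height → 0 crossings.
Upper: no edge straddles that height → 0 crossings.
Only North has an odd count, so the point is inside North.

North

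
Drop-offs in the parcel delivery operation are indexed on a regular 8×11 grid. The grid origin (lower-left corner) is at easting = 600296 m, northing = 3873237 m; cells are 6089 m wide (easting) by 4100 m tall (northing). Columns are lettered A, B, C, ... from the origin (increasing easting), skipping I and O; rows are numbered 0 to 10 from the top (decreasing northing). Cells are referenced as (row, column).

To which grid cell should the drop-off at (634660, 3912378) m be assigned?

(1, F)

Column index: ⌊(634660 − 600296) / 6089⌋ = ⌊5.644⌋ = 5 → column F
Row offset from origin: ⌊(3912378 − 3873237) / 4100⌋ = ⌊9.547⌋ = 9 → row 1 (counted from top)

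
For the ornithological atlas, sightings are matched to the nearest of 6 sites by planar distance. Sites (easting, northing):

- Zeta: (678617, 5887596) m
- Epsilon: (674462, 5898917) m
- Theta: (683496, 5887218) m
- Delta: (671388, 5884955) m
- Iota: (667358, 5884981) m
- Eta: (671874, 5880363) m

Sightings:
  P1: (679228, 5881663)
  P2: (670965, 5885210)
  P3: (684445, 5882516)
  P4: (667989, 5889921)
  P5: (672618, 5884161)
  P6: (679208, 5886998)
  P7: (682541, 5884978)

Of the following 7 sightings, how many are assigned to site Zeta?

2

P1 → Zeta
P2 → Delta
P3 → Theta
P4 → Iota
P5 → Delta
P6 → Zeta
P7 → Theta
2 of the 7 go to Zeta.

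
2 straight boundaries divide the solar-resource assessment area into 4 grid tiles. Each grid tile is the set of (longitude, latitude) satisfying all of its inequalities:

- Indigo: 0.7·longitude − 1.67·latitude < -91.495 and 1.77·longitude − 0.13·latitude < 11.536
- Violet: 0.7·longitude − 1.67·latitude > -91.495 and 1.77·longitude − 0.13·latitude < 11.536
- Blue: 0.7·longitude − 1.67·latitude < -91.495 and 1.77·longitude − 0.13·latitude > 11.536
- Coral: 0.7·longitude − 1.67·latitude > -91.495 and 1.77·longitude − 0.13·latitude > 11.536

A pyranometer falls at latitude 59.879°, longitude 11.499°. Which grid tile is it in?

Blue

0.7·11.499 − 1.67·59.879 = -91.949, which is < -91.495
1.77·11.499 − 0.13·59.879 = 12.569, which is > 11.536
This sign pattern matches Blue.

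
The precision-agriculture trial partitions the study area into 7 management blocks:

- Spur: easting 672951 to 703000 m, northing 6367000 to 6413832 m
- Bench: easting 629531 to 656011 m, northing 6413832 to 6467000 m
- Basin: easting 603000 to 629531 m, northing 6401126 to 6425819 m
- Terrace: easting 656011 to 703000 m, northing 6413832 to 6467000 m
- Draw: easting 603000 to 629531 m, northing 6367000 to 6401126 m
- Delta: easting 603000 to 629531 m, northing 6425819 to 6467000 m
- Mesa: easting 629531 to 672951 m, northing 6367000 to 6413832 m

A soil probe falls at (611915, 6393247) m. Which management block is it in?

The point has easting = 611915 and northing = 6393247.
Only Draw satisfies 603000 ≤ easting ≤ 629531 and 6367000 ≤ northing ≤ 6401126.

Draw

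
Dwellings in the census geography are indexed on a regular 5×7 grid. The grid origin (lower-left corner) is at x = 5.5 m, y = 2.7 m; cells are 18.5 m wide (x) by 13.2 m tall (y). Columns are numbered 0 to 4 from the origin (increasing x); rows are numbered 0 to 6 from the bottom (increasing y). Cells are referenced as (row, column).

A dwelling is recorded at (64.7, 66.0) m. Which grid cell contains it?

(4, 3)

Column index: ⌊(64.7 − 5.5) / 18.5⌋ = ⌊3.200⌋ = 3
Row offset from origin: ⌊(66.0 − 2.7) / 13.2⌋ = ⌊4.795⌋ = 4 → row 4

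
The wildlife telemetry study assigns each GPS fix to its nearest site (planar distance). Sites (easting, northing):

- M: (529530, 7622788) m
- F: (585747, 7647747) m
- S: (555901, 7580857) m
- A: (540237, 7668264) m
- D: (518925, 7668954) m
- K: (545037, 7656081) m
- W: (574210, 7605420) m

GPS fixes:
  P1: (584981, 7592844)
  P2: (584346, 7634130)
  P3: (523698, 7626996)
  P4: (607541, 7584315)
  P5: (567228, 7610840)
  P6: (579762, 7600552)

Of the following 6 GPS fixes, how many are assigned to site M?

P1 → W
P2 → F
P3 → M
P4 → W
P5 → W
P6 → W
1 of the 6 goes to M.

1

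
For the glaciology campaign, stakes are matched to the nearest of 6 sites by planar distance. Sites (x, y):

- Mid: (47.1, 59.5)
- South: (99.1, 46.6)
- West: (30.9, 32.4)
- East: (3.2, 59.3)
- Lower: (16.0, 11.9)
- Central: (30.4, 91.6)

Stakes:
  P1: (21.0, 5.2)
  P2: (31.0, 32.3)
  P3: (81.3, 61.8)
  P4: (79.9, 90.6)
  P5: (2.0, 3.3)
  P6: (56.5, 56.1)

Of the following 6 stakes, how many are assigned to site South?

P1 → Lower
P2 → West
P3 → South
P4 → Mid
P5 → Lower
P6 → Mid
1 of the 6 goes to South.

1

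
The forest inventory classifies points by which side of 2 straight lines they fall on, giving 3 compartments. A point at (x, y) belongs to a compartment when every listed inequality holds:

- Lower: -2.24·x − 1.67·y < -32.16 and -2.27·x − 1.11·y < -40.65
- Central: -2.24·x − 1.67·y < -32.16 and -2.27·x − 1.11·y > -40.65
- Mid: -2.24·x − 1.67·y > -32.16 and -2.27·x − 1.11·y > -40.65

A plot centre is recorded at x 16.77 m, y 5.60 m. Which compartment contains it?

-2.24·16.77 − 1.67·5.60 = -46.917, which is < -32.16
-2.27·16.77 − 1.11·5.60 = -44.284, which is < -40.65
This sign pattern matches Lower.

Lower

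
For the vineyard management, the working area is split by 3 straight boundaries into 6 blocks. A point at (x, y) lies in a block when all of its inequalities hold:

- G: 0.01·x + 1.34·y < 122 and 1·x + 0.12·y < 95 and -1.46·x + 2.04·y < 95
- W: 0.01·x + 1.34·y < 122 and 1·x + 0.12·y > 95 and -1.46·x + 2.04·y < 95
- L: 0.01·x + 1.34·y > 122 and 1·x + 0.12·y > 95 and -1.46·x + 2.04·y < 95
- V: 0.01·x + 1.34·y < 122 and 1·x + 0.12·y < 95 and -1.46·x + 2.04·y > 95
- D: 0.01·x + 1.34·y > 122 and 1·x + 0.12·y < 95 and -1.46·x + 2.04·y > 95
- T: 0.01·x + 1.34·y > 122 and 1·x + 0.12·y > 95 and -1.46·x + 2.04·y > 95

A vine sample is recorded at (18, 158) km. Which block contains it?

D

0.01·18 + 1.34·158 = 211.900, which is > 122
1·18 + 0.12·158 = 36.960, which is < 95
-1.46·18 + 2.04·158 = 296.040, which is > 95
This sign pattern matches D.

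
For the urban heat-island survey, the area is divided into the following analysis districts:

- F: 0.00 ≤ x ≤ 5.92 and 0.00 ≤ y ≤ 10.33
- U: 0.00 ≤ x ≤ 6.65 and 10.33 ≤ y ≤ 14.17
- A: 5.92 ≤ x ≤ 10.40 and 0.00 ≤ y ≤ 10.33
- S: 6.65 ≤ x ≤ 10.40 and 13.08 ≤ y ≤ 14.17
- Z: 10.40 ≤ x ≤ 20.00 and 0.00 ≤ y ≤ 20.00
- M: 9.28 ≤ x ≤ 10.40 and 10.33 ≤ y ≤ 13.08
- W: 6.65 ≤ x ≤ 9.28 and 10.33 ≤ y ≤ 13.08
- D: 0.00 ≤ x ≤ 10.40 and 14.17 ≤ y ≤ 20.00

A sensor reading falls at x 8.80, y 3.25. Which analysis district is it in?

A

The point has x = 8.80 and y = 3.25.
Only A satisfies 5.92 ≤ x ≤ 10.40 and 0.00 ≤ y ≤ 10.33.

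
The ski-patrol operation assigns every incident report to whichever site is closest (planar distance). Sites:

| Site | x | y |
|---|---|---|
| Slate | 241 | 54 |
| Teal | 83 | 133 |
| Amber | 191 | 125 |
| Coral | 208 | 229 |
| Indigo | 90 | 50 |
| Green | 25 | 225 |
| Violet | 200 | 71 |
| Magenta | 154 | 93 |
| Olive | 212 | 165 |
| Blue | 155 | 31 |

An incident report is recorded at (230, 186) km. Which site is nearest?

Squared distances to each site:
Slate: 17545.000; Teal: 24418.000; Amber: 5242.000; Coral: 2333.000; Indigo: 38096.000; Green: 43546.000; Violet: 14125.000; Magenta: 14425.000; Olive: 765.000; Blue: 29650.000.
Minimum at Olive.

Olive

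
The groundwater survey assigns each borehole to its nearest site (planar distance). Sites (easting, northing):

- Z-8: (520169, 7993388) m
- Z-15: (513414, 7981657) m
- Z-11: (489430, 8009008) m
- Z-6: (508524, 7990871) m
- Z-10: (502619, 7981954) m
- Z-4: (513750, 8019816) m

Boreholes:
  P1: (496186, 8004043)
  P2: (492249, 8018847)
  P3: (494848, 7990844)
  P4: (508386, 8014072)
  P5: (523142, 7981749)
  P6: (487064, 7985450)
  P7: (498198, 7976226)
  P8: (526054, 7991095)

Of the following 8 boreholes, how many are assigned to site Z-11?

2

P1 → Z-11
P2 → Z-11
P3 → Z-10
P4 → Z-4
P5 → Z-15
P6 → Z-10
P7 → Z-10
P8 → Z-8
2 of the 8 go to Z-11.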